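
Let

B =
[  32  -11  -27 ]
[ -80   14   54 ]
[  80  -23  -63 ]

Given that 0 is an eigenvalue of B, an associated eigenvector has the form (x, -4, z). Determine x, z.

2, 4

We need (B)v = 0.
B = [[32, -11, -27], [-80, 14, 54], [80, -23, -63]].
Row 1: (32)·x + (-11)·-4 + (-27)·z = 0
Row 2: (-80)·x + (14)·-4 + (54)·z = 0
Row 3: (80)·x + (-23)·-4 + (-63)·z = 0
Solving gives x = 2, z = 4.
Check: B·(2, -4, 4) = (0, 0, 0) = 0·(2, -4, 4).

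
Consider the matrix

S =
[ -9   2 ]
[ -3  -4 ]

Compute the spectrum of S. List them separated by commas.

det(S - sI) = (-9 - s)(-4 - s) - (2)·(-3) = s^2 + 13s + 42.
This factors as (s + 7)·(s + 6) = 0.
Eigenvalues: -7, -6.

-7, -6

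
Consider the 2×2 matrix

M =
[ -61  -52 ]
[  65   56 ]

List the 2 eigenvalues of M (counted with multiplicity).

det(M - sI) = (-61 - s)(56 - s) - (-52)·(65) = s^2 + 5s - 36.
This factors as (s + 9)·(s - 4) = 0.
Eigenvalues: -9, 4.

-9, 4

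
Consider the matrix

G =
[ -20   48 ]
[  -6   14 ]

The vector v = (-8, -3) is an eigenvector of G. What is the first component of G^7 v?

First find the eigenvalue: Gv = (16, 6) = -2·(-8, -3), so λ = -2.
Then G^7 v = λ^7·v = (-2)^7·(-8, -3) = -128·(-8, -3) = (1024, 384).

1024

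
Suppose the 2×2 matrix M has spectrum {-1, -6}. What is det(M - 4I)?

If M has eigenvalues -1, -6, then M - 4I has eigenvalues -5, -10.
det(M - 4I) = (-5) · (-10) = 50.

50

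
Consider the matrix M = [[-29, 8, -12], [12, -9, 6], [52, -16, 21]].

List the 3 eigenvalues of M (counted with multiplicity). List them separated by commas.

-9, -5, -3

Set up det(λI - M) = 0.
Expanding along the first row, p(λ) = λ^3 + 17λ^2 + 87λ + 135.
Try λ = -3: p(-3) = 0, so -3 is a root.
Dividing by (λ + 3) leaves λ^2 + 14λ + 45.
The quadratic factors as (λ + 9)·(λ + 5).
Eigenvalues: -9, -5, -3.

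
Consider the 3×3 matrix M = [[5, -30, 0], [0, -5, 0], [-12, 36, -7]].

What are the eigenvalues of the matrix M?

-7, -5, 5

Compute the characteristic polynomial p(lambda) = det(lambda·I - M).
Expanding along the first row, p(lambda) = lambda^3 + 7·lambda^2 - 25·lambda - 175.
Rational-root test: lambda = -5 gives p(-5) = 0.
Dividing by (lambda + 5) leaves lambda^2 + 2·lambda - 35.
The quadratic factors as (lambda + 7)·(lambda - 5).
Eigenvalues: -7, -5, 5.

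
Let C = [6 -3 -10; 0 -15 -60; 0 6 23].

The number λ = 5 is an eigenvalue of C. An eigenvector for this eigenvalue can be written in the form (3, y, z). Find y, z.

We need (C - 5I)v = 0.
C - 5I = [[1, -3, -10], [0, -20, -60], [0, 6, 18]].
Row 1: (1)·3 + (-3)·y + (-10)·z = 0
Row 2: (0)·3 + (-20)·y + (-60)·z = 0
Row 3: (0)·3 + (6)·y + (18)·z = 0
Solving gives y = -9, z = 3.
Check: C·(3, -9, 3) = (15, -45, 15) = 5·(3, -9, 3).

-9, 3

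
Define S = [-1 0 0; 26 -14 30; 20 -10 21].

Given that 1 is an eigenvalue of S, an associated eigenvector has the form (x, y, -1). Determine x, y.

0, -2

We need (S - 1I)v = 0.
S - 1I = [[-2, 0, 0], [26, -15, 30], [20, -10, 20]].
Row 1: (-2)·x + (0)·y + (0)·-1 = 0
Row 2: (26)·x + (-15)·y + (30)·-1 = 0
Row 3: (20)·x + (-10)·y + (20)·-1 = 0
Solving gives x = 0, y = -2.
Check: S·(0, -2, -1) = (0, -2, -1) = 1·(0, -2, -1).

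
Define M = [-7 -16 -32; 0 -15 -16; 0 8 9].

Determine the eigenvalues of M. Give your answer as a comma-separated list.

-7, -7, 1

The characteristic polynomial is p(lambda) = det(lambda·I - M).
Expanding along the first row, p(lambda) = lambda^3 + 13·lambda^2 + 35·lambda - 49.
Try lambda = 1: p(1) = 0, so 1 is a root.
Dividing by (lambda - 1) leaves lambda^2 + 14·lambda + 49.
The quadratic factor is (lambda + 7)^2.
Eigenvalues: -7, -7, 1.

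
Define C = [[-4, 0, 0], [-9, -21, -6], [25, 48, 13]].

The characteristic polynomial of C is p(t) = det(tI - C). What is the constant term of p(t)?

p(t) = t^3 + 12t^2 + 47t + 60.
The constant term is 60.

60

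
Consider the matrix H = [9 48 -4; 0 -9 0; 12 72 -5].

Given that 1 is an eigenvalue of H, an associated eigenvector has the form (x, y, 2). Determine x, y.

1, 0

We need (H - 1I)v = 0.
H - 1I = [[8, 48, -4], [0, -10, 0], [12, 72, -6]].
Row 1: (8)·x + (48)·y + (-4)·2 = 0
Row 2: (0)·x + (-10)·y + (0)·2 = 0
Row 3: (12)·x + (72)·y + (-6)·2 = 0
Solving gives x = 1, y = 0.
Check: H·(1, 0, 2) = (1, 0, 2) = 1·(1, 0, 2).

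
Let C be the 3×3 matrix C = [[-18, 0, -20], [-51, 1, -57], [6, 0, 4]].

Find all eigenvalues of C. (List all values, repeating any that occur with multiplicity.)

Set up det(tI - C) = 0.
Cofactor expansion gives p(t) = t^3 + 13t^2 + 34t - 48.
Rational-root test: t = 1 gives p(1) = 0.
Factor out (t - 1): p(t) = (t - 1)·(t^2 + 14t + 48).
The quadratic factors as (t + 8)·(t + 6).
Eigenvalues: -8, -6, 1.

-8, -6, 1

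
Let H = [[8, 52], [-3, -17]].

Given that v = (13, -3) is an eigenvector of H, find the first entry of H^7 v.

First find the eigenvalue: Hv = (-52, 12) = -4·(13, -3), so λ = -4.
Then H^7 v = λ^7·v = (-4)^7·(13, -3) = -16384·(13, -3) = (-212992, 49152).

-212992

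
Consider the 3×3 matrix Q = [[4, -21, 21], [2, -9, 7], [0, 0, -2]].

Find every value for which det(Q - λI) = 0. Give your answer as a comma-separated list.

Compute the characteristic polynomial p(λ) = det(λI - Q).
Cofactor expansion gives p(λ) = λ^3 + 7λ^2 + 16λ + 12.
Try λ = -2: p(-2) = 0, so -2 is a root.
Factor out (λ + 2): p(λ) = (λ + 2)·(λ^2 + 5λ + 6).
The quadratic factors as (λ + 3)·(λ + 2).
Eigenvalues: -3, -2, -2.

-3, -2, -2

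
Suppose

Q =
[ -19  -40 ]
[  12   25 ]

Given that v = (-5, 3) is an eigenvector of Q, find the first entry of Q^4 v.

-3125

First find the eigenvalue: Qv = (-25, 15) = 5·(-5, 3), so λ = 5.
Then Q^4 v = λ^4·v = 5^4·(-5, 3) = 625·(-5, 3) = (-3125, 1875).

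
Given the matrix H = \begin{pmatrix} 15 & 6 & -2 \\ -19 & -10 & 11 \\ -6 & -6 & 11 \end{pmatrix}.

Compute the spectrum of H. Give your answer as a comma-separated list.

Set up det(lambda·I - H) = 0.
Cofactor expansion gives p(lambda) = lambda^3 - 16·lambda^2 + 73·lambda - 90.
Since p(5) = 0, lambda = 5 is a root.
Factor out (lambda - 5): p(lambda) = (lambda - 5)·(lambda^2 - 11·lambda + 18).
The quadratic factors as (lambda - 2)·(lambda - 9).
Eigenvalues: 2, 5, 9.

2, 5, 9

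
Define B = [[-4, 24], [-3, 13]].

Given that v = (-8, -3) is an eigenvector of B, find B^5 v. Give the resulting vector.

(-25000, -9375)

First find the eigenvalue: Bv = (-40, -15) = 5·(-8, -3), so λ = 5.
Then B^5 v = λ^5·v = 5^5·(-8, -3) = 3125·(-8, -3) = (-25000, -9375).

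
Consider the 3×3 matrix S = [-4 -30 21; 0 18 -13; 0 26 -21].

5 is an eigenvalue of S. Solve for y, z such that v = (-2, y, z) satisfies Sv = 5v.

2, 2

We need (S - 5I)v = 0.
S - 5I = [[-9, -30, 21], [0, 13, -13], [0, 26, -26]].
Row 1: (-9)·-2 + (-30)·y + (21)·z = 0
Row 2: (0)·-2 + (13)·y + (-13)·z = 0
Row 3: (0)·-2 + (26)·y + (-26)·z = 0
Solving gives y = 2, z = 2.
Check: S·(-2, 2, 2) = (-10, 10, 10) = 5·(-2, 2, 2).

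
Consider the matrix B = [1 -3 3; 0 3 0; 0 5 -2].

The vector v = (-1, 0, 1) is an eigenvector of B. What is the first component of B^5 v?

First find the eigenvalue: Bv = (2, 0, -2) = -2·(-1, 0, 1), so λ = -2.
Then B^5 v = λ^5·v = (-2)^5·(-1, 0, 1) = -32·(-1, 0, 1) = (32, 0, -32).

32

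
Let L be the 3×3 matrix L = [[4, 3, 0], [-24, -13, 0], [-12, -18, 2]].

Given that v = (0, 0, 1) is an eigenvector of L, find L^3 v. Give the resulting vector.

First find the eigenvalue: Lv = (0, 0, 2) = 2·(0, 0, 1), so λ = 2.
Then L^3 v = λ^3·v = 2^3·(0, 0, 1) = 8·(0, 0, 1) = (0, 0, 8).

(0, 0, 8)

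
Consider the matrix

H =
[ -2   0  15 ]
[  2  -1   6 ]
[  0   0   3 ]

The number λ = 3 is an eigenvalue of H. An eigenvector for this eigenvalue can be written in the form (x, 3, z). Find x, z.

We need (H - 3I)v = 0.
H - 3I = [[-5, 0, 15], [2, -4, 6], [0, 0, 0]].
Row 1: (-5)·x + (0)·3 + (15)·z = 0
Row 2: (2)·x + (-4)·3 + (6)·z = 0
Row 3: (0)·x + (0)·3 + (0)·z = 0
Solving gives x = 3, z = 1.
Check: H·(3, 3, 1) = (9, 9, 3) = 3·(3, 3, 1).

3, 1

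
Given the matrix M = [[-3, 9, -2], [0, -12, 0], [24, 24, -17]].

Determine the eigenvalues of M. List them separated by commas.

-12, -11, -9

The characteristic polynomial is p(lambda) = det(lambda·I - M).
Expanding the 3×3 determinant: p(lambda) = lambda^3 + 32·lambda^2 + 339·lambda + 1188.
Rational-root test: lambda = -11 gives p(-11) = 0.
Dividing by (lambda + 11) leaves lambda^2 + 21·lambda + 108.
The quadratic factors as (lambda + 12)·(lambda + 9).
Eigenvalues: -12, -11, -9.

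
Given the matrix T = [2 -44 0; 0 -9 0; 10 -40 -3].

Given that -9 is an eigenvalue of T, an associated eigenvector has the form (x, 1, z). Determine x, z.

4, 0

We need (T + 9I)v = 0.
T + 9I = [[11, -44, 0], [0, 0, 0], [10, -40, 6]].
Row 1: (11)·x + (-44)·1 + (0)·z = 0
Row 2: (0)·x + (0)·1 + (0)·z = 0
Row 3: (10)·x + (-40)·1 + (6)·z = 0
Solving gives x = 4, z = 0.
Check: T·(4, 1, 0) = (-36, -9, 0) = -9·(4, 1, 0).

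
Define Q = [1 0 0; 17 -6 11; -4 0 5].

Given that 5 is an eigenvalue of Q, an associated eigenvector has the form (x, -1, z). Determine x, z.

0, -1

We need (Q - 5I)v = 0.
Q - 5I = [[-4, 0, 0], [17, -11, 11], [-4, 0, 0]].
Row 1: (-4)·x + (0)·-1 + (0)·z = 0
Row 2: (17)·x + (-11)·-1 + (11)·z = 0
Row 3: (-4)·x + (0)·-1 + (0)·z = 0
Solving gives x = 0, z = -1.
Check: Q·(0, -1, -1) = (0, -5, -5) = 5·(0, -1, -1).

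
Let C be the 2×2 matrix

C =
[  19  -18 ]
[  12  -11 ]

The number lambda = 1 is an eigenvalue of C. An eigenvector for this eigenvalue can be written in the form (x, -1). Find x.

-1

We need (C - 1I)v = 0.
C - 1I = [[18, -18], [12, -12]].
Row 1: (18)·x + (-18)·-1 = 0
Row 2: (12)·x + (-12)·-1 = 0
Solving gives x = -1.
Check: C·(-1, -1) = (-1, -1) = 1·(-1, -1).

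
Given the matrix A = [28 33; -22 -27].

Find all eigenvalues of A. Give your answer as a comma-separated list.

det(A - rI) = (28 - r)(-27 - r) - (33)·(-22) = r^2 - r - 30.
This factors as (r + 5)·(r - 6) = 0.
Eigenvalues: -5, 6.

-5, 6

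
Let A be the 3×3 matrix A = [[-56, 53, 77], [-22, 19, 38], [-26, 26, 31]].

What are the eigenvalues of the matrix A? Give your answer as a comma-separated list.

-8, -3, 5

Compute the characteristic polynomial p(μ) = det(μI - A).
Expanding the 3×3 determinant: p(μ) = μ^3 + 6μ^2 - 31μ - 120.
Try μ = 5: p(5) = 0, so 5 is a root.
Dividing by (μ - 5) leaves μ^2 + 11μ + 24.
The quadratic factors as (μ + 8)·(μ + 3).
Eigenvalues: -8, -3, 5.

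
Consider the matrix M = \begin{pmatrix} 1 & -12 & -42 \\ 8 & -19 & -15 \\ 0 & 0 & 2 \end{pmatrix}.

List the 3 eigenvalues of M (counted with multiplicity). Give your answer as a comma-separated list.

Set up det(rI - M) = 0.
Expanding along the first row, p(r) = r^3 + 16r^2 + 41r - 154.
Try r = 2: p(2) = 0, so 2 is a root.
Factor out (r - 2): p(r) = (r - 2)·(r^2 + 18r + 77).
The quadratic factors as (r + 11)·(r + 7).
Eigenvalues: -11, -7, 2.

-11, -7, 2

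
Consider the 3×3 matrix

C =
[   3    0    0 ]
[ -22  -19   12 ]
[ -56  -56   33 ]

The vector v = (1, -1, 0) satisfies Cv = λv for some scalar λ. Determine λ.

Compute Cv: C·(1, -1, 0) = (3, -3, 0).
Since Cv = λv, compare component 1: 3 = λ·1, so λ = 3.

3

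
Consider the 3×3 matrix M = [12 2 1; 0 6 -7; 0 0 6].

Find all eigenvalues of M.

M is upper triangular, so its eigenvalues are the diagonal entries.
Diagonal: 12, 6, 6.

6, 6, 12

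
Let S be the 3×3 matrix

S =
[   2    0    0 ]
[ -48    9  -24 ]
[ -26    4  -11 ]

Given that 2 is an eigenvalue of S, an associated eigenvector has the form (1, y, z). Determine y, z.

0, -2

We need (S - 2I)v = 0.
S - 2I = [[0, 0, 0], [-48, 7, -24], [-26, 4, -13]].
Row 1: (0)·1 + (0)·y + (0)·z = 0
Row 2: (-48)·1 + (7)·y + (-24)·z = 0
Row 3: (-26)·1 + (4)·y + (-13)·z = 0
Solving gives y = 0, z = -2.
Check: S·(1, 0, -2) = (2, 0, -4) = 2·(1, 0, -2).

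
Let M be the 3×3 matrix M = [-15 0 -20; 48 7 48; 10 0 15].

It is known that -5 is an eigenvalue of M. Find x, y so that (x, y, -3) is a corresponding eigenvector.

6, -12

We need (M + 5I)v = 0.
M + 5I = [[-10, 0, -20], [48, 12, 48], [10, 0, 20]].
Row 1: (-10)·x + (0)·y + (-20)·-3 = 0
Row 2: (48)·x + (12)·y + (48)·-3 = 0
Row 3: (10)·x + (0)·y + (20)·-3 = 0
Solving gives x = 6, y = -12.
Check: M·(6, -12, -3) = (-30, 60, 15) = -5·(6, -12, -3).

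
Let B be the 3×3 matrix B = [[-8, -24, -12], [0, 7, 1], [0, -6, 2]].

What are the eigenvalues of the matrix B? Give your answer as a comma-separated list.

-8, 4, 5

The characteristic polynomial is p(μ) = det(μI - B).
Expanding along the first row, p(μ) = μ^3 - μ^2 - 52μ + 160.
Try μ = 4: p(4) = 0, so 4 is a root.
Dividing by (μ - 4) leaves μ^2 + 3μ - 40.
The quadratic factors as (μ + 8)·(μ - 5).
Eigenvalues: -8, 4, 5.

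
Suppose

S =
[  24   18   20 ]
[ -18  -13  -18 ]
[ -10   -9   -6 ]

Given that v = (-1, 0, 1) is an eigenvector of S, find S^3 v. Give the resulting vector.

First find the eigenvalue: Sv = (-4, 0, 4) = 4·(-1, 0, 1), so λ = 4.
Then S^3 v = λ^3·v = 4^3·(-1, 0, 1) = 64·(-1, 0, 1) = (-64, 0, 64).

(-64, 0, 64)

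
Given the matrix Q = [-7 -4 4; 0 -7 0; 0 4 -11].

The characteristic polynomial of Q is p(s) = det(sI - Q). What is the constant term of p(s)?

p(s) = s^3 + 25s^2 + 203s + 539.
The constant term is 539.

539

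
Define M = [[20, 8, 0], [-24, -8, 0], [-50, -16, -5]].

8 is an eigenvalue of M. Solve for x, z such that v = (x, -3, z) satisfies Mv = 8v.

2, -4

We need (M - 8I)v = 0.
M - 8I = [[12, 8, 0], [-24, -16, 0], [-50, -16, -13]].
Row 1: (12)·x + (8)·-3 + (0)·z = 0
Row 2: (-24)·x + (-16)·-3 + (0)·z = 0
Row 3: (-50)·x + (-16)·-3 + (-13)·z = 0
Solving gives x = 2, z = -4.
Check: M·(2, -3, -4) = (16, -24, -32) = 8·(2, -3, -4).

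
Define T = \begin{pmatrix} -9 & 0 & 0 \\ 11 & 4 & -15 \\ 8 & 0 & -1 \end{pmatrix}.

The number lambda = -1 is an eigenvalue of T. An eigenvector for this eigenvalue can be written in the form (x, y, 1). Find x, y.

0, 3

We need (T + 1I)v = 0.
T + 1I = [[-8, 0, 0], [11, 5, -15], [8, 0, 0]].
Row 1: (-8)·x + (0)·y + (0)·1 = 0
Row 2: (11)·x + (5)·y + (-15)·1 = 0
Row 3: (8)·x + (0)·y + (0)·1 = 0
Solving gives x = 0, y = 3.
Check: T·(0, 3, 1) = (0, -3, -1) = -1·(0, 3, 1).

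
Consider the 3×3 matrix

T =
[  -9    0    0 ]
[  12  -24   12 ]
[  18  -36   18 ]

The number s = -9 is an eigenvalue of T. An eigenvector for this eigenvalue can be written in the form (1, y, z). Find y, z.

We need (T + 9I)v = 0.
T + 9I = [[0, 0, 0], [12, -15, 12], [18, -36, 27]].
Row 1: (0)·1 + (0)·y + (0)·z = 0
Row 2: (12)·1 + (-15)·y + (12)·z = 0
Row 3: (18)·1 + (-36)·y + (27)·z = 0
Solving gives y = -4, z = -6.
Check: T·(1, -4, -6) = (-9, 36, 54) = -9·(1, -4, -6).

-4, -6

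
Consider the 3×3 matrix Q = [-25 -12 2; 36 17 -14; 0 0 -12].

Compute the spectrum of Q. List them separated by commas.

The characteristic polynomial is p(t) = det(tI - Q).
Cofactor expansion gives p(t) = t^3 + 20t^2 + 103t + 84.
Rational-root test: t = -1 gives p(-1) = 0.
Factor out (t + 1): p(t) = (t + 1)·(t^2 + 19t + 84).
The quadratic factors as (t + 12)·(t + 7).
Eigenvalues: -12, -7, -1.

-12, -7, -1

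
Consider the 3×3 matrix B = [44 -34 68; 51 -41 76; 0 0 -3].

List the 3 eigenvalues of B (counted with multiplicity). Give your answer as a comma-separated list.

-7, -3, 10

Compute the characteristic polynomial p(s) = det(sI - B).
Expanding along the first row, p(s) = s^3 - 79s - 210.
Since p(-7) = 0, s = -7 is a root.
Dividing by (s + 7) leaves s^2 - 7s - 30.
The quadratic factors as (s + 3)·(s - 10).
Eigenvalues: -7, -3, 10.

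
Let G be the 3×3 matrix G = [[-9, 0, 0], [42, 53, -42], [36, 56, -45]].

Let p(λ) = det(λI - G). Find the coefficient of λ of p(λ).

p(λ) = λ^3 + λ^2 - 105λ - 297.
The coefficient of λ is -105.

-105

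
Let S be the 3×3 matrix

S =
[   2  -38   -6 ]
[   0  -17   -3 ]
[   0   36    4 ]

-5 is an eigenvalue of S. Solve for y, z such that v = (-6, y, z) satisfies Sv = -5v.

-3, 12

We need (S + 5I)v = 0.
S + 5I = [[7, -38, -6], [0, -12, -3], [0, 36, 9]].
Row 1: (7)·-6 + (-38)·y + (-6)·z = 0
Row 2: (0)·-6 + (-12)·y + (-3)·z = 0
Row 3: (0)·-6 + (36)·y + (9)·z = 0
Solving gives y = -3, z = 12.
Check: S·(-6, -3, 12) = (30, 15, -60) = -5·(-6, -3, 12).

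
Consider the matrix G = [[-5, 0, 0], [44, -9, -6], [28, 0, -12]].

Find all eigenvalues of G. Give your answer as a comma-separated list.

Set up det(λI - G) = 0.
Expanding along the first row, p(λ) = λ^3 + 26λ^2 + 213λ + 540.
Rational-root test: λ = -9 gives p(-9) = 0.
Dividing by (λ + 9) leaves λ^2 + 17λ + 60.
The quadratic factors as (λ + 12)·(λ + 5).
Eigenvalues: -12, -9, -5.

-12, -9, -5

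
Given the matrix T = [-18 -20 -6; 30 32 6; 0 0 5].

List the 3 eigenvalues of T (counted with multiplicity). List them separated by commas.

2, 5, 12

The characteristic polynomial is p(r) = det(rI - T).
Expanding the 3×3 determinant: p(r) = r^3 - 19r^2 + 94r - 120.
Rational-root test: r = 2 gives p(2) = 0.
Dividing by (r - 2) leaves r^2 - 17r + 60.
The quadratic factors as (r - 5)·(r - 12).
Eigenvalues: 2, 5, 12.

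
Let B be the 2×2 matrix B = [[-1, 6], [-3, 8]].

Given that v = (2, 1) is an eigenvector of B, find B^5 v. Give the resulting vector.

(64, 32)

First find the eigenvalue: Bv = (4, 2) = 2·(2, 1), so λ = 2.
Then B^5 v = λ^5·v = 2^5·(2, 1) = 32·(2, 1) = (64, 32).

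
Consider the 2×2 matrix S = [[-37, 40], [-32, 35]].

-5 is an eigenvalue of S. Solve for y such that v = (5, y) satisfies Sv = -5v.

We need (S + 5I)v = 0.
S + 5I = [[-32, 40], [-32, 40]].
Row 1: (-32)·5 + (40)·y = 0
Row 2: (-32)·5 + (40)·y = 0
Solving gives y = 4.
Check: S·(5, 4) = (-25, -20) = -5·(5, 4).

4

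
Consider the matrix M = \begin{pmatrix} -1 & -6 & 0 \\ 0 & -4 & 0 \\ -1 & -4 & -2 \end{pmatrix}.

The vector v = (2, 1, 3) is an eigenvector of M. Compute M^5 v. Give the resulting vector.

First find the eigenvalue: Mv = (-8, -4, -12) = -4·(2, 1, 3), so λ = -4.
Then M^5 v = λ^5·v = (-4)^5·(2, 1, 3) = -1024·(2, 1, 3) = (-2048, -1024, -3072).

(-2048, -1024, -3072)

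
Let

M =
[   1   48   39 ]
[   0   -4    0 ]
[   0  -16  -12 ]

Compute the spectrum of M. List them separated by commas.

The characteristic polynomial is p(r) = det(rI - M).
Expanding along the first row, p(r) = r^3 + 15r^2 + 32r - 48.
Since p(-12) = 0, r = -12 is a root.
Factor out (r + 12): p(r) = (r + 12)·(r^2 + 3r - 4).
The quadratic factors as (r + 4)·(r - 1).
Eigenvalues: -12, -4, 1.

-12, -4, 1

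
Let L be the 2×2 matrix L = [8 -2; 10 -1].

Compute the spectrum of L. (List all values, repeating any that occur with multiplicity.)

3, 4

det(L - lambda·I) = (8 - lambda)(-1 - lambda) - (-2)·(10) = lambda^2 - 7·lambda + 12.
This factors as (lambda - 3)·(lambda - 4) = 0.
Eigenvalues: 3, 4.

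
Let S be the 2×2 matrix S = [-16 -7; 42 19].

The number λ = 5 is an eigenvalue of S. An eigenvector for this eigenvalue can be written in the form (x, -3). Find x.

1

We need (S - 5I)v = 0.
S - 5I = [[-21, -7], [42, 14]].
Row 1: (-21)·x + (-7)·-3 = 0
Row 2: (42)·x + (14)·-3 = 0
Solving gives x = 1.
Check: S·(1, -3) = (5, -15) = 5·(1, -3).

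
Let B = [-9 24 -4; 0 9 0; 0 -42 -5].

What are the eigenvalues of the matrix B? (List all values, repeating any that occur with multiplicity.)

Set up det(tI - B) = 0.
Cofactor expansion gives p(t) = t^3 + 5t^2 - 81t - 405.
Rational-root test: t = 9 gives p(9) = 0.
Dividing by (t - 9) leaves t^2 + 14t + 45.
The quadratic factors as (t + 9)·(t + 5).
Eigenvalues: -9, -5, 9.

-9, -5, 9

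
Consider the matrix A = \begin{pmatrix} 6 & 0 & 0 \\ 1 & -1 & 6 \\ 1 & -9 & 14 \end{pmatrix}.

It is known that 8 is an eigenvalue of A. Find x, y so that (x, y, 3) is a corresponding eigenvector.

We need (A - 8I)v = 0.
A - 8I = [[-2, 0, 0], [1, -9, 6], [1, -9, 6]].
Row 1: (-2)·x + (0)·y + (0)·3 = 0
Row 2: (1)·x + (-9)·y + (6)·3 = 0
Row 3: (1)·x + (-9)·y + (6)·3 = 0
Solving gives x = 0, y = 2.
Check: A·(0, 2, 3) = (0, 16, 24) = 8·(0, 2, 3).

0, 2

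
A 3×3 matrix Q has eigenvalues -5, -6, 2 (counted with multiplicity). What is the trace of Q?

-9

trace(Q) is the sum of the eigenvalues: (-5) + (-6) + (2) = -9.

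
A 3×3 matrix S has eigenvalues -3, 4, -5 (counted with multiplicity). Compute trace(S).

-4

trace(S) is the sum of the eigenvalues: (-3) + (4) + (-5) = -4.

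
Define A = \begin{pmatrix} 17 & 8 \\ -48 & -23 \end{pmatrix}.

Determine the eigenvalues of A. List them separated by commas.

det(A - sI) = (17 - s)(-23 - s) - (8)·(-48) = s^2 + 6s - 7.
This factors as (s + 7)·(s - 1) = 0.
Eigenvalues: -7, 1.

-7, 1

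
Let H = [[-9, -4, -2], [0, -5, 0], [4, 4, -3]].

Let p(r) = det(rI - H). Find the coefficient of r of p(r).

p(r) = r^3 + 17r^2 + 95r + 175.
The coefficient of r is 95.

95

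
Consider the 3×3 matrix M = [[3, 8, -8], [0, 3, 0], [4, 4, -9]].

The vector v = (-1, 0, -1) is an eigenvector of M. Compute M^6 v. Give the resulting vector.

(-15625, 0, -15625)

First find the eigenvalue: Mv = (5, 0, 5) = -5·(-1, 0, -1), so λ = -5.
Then M^6 v = λ^6·v = (-5)^6·(-1, 0, -1) = 15625·(-1, 0, -1) = (-15625, 0, -15625).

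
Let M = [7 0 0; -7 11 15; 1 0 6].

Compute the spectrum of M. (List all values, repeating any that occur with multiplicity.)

6, 7, 11

The characteristic polynomial is p(s) = det(sI - M).
Cofactor expansion gives p(s) = s^3 - 24s^2 + 185s - 462.
Since p(11) = 0, s = 11 is a root.
Dividing by (s - 11) leaves s^2 - 13s + 42.
The quadratic factors as (s - 6)·(s - 7).
Eigenvalues: 6, 7, 11.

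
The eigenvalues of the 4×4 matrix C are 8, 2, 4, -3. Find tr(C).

11

trace(C) is the sum of the eigenvalues: (8) + (2) + (4) + (-3) = 11.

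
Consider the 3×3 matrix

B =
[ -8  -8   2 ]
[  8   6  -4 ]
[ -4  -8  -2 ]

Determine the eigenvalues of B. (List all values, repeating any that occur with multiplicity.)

The characteristic polynomial is p(r) = det(rI - B).
Cofactor expansion gives p(r) = r^3 + 4r^2 - 4r - 16.
Rational-root test: r = -2 gives p(-2) = 0.
Dividing by (r + 2) leaves r^2 + 2r - 8.
The quadratic factors as (r + 4)·(r - 2).
Eigenvalues: -4, -2, 2.

-4, -2, 2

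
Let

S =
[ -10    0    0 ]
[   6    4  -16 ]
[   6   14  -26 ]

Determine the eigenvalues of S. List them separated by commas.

-12, -10, -10

Compute the characteristic polynomial p(μ) = det(μI - S).
Expanding along the first row, p(μ) = μ^3 + 32μ^2 + 340μ + 1200.
Rational-root test: μ = -10 gives p(-10) = 0.
Dividing by (μ + 10) leaves μ^2 + 22μ + 120.
The quadratic factors as (μ + 12)·(μ + 10).
Eigenvalues: -12, -10, -10.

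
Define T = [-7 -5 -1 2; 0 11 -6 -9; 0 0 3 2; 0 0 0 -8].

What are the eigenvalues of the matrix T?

T is upper triangular, so its eigenvalues are the diagonal entries.
Diagonal: -7, 11, 3, -8.

-8, -7, 3, 11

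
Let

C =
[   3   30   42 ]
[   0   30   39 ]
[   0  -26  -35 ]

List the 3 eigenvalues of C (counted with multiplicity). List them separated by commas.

Set up det(λI - C) = 0.
Expanding the 3×3 determinant: p(λ) = λ^3 + 2λ^2 - 51λ + 108.
Rational-root test: λ = 3 gives p(3) = 0.
Dividing by (λ - 3) leaves λ^2 + 5λ - 36.
The quadratic factors as (λ + 9)·(λ - 4).
Eigenvalues: -9, 3, 4.

-9, 3, 4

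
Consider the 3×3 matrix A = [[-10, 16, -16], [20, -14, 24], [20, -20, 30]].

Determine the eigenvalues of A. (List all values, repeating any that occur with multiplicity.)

The characteristic polynomial is p(s) = det(sI - A).
Cofactor expansion gives p(s) = s^3 - 6s^2 - 100s + 600.
Since p(-10) = 0, s = -10 is a root.
Factor out (s + 10): p(s) = (s + 10)·(s^2 - 16s + 60).
The quadratic factors as (s - 6)·(s - 10).
Eigenvalues: -10, 6, 10.

-10, 6, 10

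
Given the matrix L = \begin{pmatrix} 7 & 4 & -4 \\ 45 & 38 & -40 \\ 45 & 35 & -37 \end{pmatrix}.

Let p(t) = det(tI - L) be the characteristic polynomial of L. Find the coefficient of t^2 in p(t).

The coefficient of t^2 of det(tI - L) is −trace(L).
trace(L) = (7) + (38) + (-37) = 8, so the coefficient is -8.

-8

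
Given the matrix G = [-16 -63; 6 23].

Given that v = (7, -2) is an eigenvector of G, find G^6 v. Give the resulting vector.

(448, -128)

First find the eigenvalue: Gv = (14, -4) = 2·(7, -2), so λ = 2.
Then G^6 v = λ^6·v = 2^6·(7, -2) = 64·(7, -2) = (448, -128).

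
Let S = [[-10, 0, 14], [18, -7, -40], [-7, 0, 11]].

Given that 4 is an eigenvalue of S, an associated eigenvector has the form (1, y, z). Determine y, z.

-2, 1

We need (S - 4I)v = 0.
S - 4I = [[-14, 0, 14], [18, -11, -40], [-7, 0, 7]].
Row 1: (-14)·1 + (0)·y + (14)·z = 0
Row 2: (18)·1 + (-11)·y + (-40)·z = 0
Row 3: (-7)·1 + (0)·y + (7)·z = 0
Solving gives y = -2, z = 1.
Check: S·(1, -2, 1) = (4, -8, 4) = 4·(1, -2, 1).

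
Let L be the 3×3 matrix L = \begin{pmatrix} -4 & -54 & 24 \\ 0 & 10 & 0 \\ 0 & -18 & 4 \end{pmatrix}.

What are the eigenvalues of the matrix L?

The characteristic polynomial is p(μ) = det(μI - L).
Expanding along the first row, p(μ) = μ^3 - 10μ^2 - 16μ + 160.
Try μ = 4: p(4) = 0, so 4 is a root.
Dividing by (μ - 4) leaves μ^2 - 6μ - 40.
The quadratic factors as (μ + 4)·(μ - 10).
Eigenvalues: -4, 4, 10.

-4, 4, 10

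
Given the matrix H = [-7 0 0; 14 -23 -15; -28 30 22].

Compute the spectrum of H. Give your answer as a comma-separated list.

-8, -7, 7

The characteristic polynomial is p(μ) = det(μI - H).
Expanding along the first row, p(μ) = μ^3 + 8μ^2 - 49μ - 392.
Rational-root test: μ = -7 gives p(-7) = 0.
Dividing by (μ + 7) leaves μ^2 + μ - 56.
The quadratic factors as (μ + 8)·(μ - 7).
Eigenvalues: -8, -7, 7.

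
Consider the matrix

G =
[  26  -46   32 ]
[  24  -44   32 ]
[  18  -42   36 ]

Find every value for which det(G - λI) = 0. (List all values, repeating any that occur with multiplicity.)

Set up det(tI - G) = 0.
Cofactor expansion gives p(t) = t^3 - 18t^2 + 80t - 96.
Rational-root test: t = 12 gives p(12) = 0.
Factor out (t - 12): p(t) = (t - 12)·(t^2 - 6t + 8).
The quadratic factors as (t - 2)·(t - 4).
Eigenvalues: 2, 4, 12.

2, 4, 12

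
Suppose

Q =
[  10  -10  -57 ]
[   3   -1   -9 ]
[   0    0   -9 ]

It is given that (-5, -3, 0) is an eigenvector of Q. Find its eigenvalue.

4

Compute Qv: Q·(-5, -3, 0) = (-20, -12, 0).
Since Qv = λv, compare component 1: -20 = λ·-5, so λ = 4.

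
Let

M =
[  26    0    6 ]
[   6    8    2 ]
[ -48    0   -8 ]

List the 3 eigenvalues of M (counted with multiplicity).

The characteristic polynomial is p(lambda) = det(lambda·I - M).
Expanding the 3×3 determinant: p(lambda) = lambda^3 - 26·lambda^2 + 224·lambda - 640.
Try lambda = 10: p(10) = 0, so 10 is a root.
Dividing by (lambda - 10) leaves lambda^2 - 16·lambda + 64.
The quadratic factor is (lambda - 8)^2.
Eigenvalues: 8, 8, 10.

8, 8, 10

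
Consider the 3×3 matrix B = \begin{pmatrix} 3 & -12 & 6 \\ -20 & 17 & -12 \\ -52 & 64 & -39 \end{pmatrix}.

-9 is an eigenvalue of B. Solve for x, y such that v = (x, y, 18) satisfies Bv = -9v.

We need (B + 9I)v = 0.
B + 9I = [[12, -12, 6], [-20, 26, -12], [-52, 64, -30]].
Row 1: (12)·x + (-12)·y + (6)·18 = 0
Row 2: (-20)·x + (26)·y + (-12)·18 = 0
Row 3: (-52)·x + (64)·y + (-30)·18 = 0
Solving gives x = -3, y = 6.
Check: B·(-3, 6, 18) = (27, -54, -162) = -9·(-3, 6, 18).

-3, 6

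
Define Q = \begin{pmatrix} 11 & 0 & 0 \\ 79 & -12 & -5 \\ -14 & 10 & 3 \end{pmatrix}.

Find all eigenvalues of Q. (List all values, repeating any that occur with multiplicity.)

-7, -2, 11

Set up det(μI - Q) = 0.
Expanding the 3×3 determinant: p(μ) = μ^3 - 2μ^2 - 85μ - 154.
Since p(-2) = 0, μ = -2 is a root.
Factor out (μ + 2): p(μ) = (μ + 2)·(μ^2 - 4μ - 77).
The quadratic factors as (μ + 7)·(μ - 11).
Eigenvalues: -7, -2, 11.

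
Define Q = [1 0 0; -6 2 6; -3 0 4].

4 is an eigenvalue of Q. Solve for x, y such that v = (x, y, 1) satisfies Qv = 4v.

We need (Q - 4I)v = 0.
Q - 4I = [[-3, 0, 0], [-6, -2, 6], [-3, 0, 0]].
Row 1: (-3)·x + (0)·y + (0)·1 = 0
Row 2: (-6)·x + (-2)·y + (6)·1 = 0
Row 3: (-3)·x + (0)·y + (0)·1 = 0
Solving gives x = 0, y = 3.
Check: Q·(0, 3, 1) = (0, 12, 4) = 4·(0, 3, 1).

0, 3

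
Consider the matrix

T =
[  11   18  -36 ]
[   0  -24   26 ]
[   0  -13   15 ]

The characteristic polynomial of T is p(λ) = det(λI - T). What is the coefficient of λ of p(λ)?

-121

p(λ) = λ^3 - 2λ^2 - 121λ + 242.
The coefficient of λ is -121.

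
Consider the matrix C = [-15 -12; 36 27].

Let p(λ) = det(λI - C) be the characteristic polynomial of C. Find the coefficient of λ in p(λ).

The coefficient of λ of det(λI - C) is −trace(C).
trace(C) = (-15) + (27) = 12, so the coefficient is -12.

-12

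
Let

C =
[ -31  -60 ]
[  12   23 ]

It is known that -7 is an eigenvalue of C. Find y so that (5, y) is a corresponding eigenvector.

We need (C + 7I)v = 0.
C + 7I = [[-24, -60], [12, 30]].
Row 1: (-24)·5 + (-60)·y = 0
Row 2: (12)·5 + (30)·y = 0
Solving gives y = -2.
Check: C·(5, -2) = (-35, 14) = -7·(5, -2).

-2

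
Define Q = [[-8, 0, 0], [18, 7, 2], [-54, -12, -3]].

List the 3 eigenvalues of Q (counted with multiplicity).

-8, 1, 3

Set up det(rI - Q) = 0.
Cofactor expansion gives p(r) = r^3 + 4r^2 - 29r + 24.
Since p(3) = 0, r = 3 is a root.
Factor out (r - 3): p(r) = (r - 3)·(r^2 + 7r - 8).
The quadratic factors as (r + 8)·(r - 1).
Eigenvalues: -8, 1, 3.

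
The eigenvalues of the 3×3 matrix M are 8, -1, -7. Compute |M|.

det(M) is the product of the eigenvalues: (8) · (-1) · (-7) = 56.

56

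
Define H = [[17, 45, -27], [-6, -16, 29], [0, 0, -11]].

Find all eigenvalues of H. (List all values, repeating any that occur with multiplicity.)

Set up det(μI - H) = 0.
Expanding along the first row, p(μ) = μ^3 + 10μ^2 - 13μ - 22.
Since p(-11) = 0, μ = -11 is a root.
Factor out (μ + 11): p(μ) = (μ + 11)·(μ^2 - μ - 2).
The quadratic factors as (μ + 1)·(μ - 2).
Eigenvalues: -11, -1, 2.

-11, -1, 2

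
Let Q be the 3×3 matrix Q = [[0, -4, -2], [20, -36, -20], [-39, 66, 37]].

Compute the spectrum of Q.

-2, -1, 4

Compute the characteristic polynomial p(λ) = det(λI - Q).
Expanding the 3×3 determinant: p(λ) = λ^3 - λ^2 - 10λ - 8.
Since p(-1) = 0, λ = -1 is a root.
Factor out (λ + 1): p(λ) = (λ + 1)·(λ^2 - 2λ - 8).
The quadratic factors as (λ + 2)·(λ - 4).
Eigenvalues: -2, -1, 4.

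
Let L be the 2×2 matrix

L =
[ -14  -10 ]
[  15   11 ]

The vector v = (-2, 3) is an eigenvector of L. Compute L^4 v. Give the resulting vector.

(-2, 3)

First find the eigenvalue: Lv = (-2, 3) = 1·(-2, 3), so λ = 1.
Then L^4 v = λ^4·v = 1^4·(-2, 3) = 1·(-2, 3) = (-2, 3).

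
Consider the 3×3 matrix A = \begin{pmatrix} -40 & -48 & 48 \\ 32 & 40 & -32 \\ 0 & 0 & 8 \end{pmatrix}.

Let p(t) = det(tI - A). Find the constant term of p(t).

512

p(t) = t^3 - 8t^2 - 64t + 512.
The constant term is 512.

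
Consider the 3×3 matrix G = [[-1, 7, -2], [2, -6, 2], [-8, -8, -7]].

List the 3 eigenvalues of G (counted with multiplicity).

Compute the characteristic polynomial p(r) = det(rI - G).
Cofactor expansion gives p(r) = r^3 + 14r^2 + 41r - 56.
Since p(1) = 0, r = 1 is a root.
Factor out (r - 1): p(r) = (r - 1)·(r^2 + 15r + 56).
The quadratic factors as (r + 8)·(r + 7).
Eigenvalues: -8, -7, 1.

-8, -7, 1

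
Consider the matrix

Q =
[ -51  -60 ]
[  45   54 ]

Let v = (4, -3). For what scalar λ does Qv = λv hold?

Compute Qv: Q·(4, -3) = (-24, 18).
Since Qv = λv, compare component 1: -24 = λ·4, so λ = -6.

-6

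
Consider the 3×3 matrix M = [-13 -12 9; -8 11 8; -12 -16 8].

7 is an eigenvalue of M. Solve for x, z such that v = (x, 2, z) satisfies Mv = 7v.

We need (M - 7I)v = 0.
M - 7I = [[-20, -12, 9], [-8, 4, 8], [-12, -16, 1]].
Row 1: (-20)·x + (-12)·2 + (9)·z = 0
Row 2: (-8)·x + (4)·2 + (8)·z = 0
Row 3: (-12)·x + (-16)·2 + (1)·z = 0
Solving gives x = -3, z = -4.
Check: M·(-3, 2, -4) = (-21, 14, -28) = 7·(-3, 2, -4).

-3, -4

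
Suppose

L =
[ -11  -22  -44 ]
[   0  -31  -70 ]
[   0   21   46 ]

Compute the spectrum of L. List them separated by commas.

Set up det(λI - L) = 0.
Cofactor expansion gives p(λ) = λ^3 - 4λ^2 - 121λ + 484.
Rational-root test: λ = 4 gives p(4) = 0.
Dividing by (λ - 4) leaves λ^2 - 121.
The quadratic factors as (λ + 11)·(λ - 11).
Eigenvalues: -11, 4, 11.

-11, 4, 11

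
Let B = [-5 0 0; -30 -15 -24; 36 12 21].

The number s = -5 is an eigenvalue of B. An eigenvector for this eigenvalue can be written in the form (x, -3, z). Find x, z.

1, 0

We need (B + 5I)v = 0.
B + 5I = [[0, 0, 0], [-30, -10, -24], [36, 12, 26]].
Row 1: (0)·x + (0)·-3 + (0)·z = 0
Row 2: (-30)·x + (-10)·-3 + (-24)·z = 0
Row 3: (36)·x + (12)·-3 + (26)·z = 0
Solving gives x = 1, z = 0.
Check: B·(1, -3, 0) = (-5, 15, 0) = -5·(1, -3, 0).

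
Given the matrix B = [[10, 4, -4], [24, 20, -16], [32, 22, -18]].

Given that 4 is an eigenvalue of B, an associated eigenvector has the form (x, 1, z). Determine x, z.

We need (B - 4I)v = 0.
B - 4I = [[6, 4, -4], [24, 16, -16], [32, 22, -22]].
Row 1: (6)·x + (4)·1 + (-4)·z = 0
Row 2: (24)·x + (16)·1 + (-16)·z = 0
Row 3: (32)·x + (22)·1 + (-22)·z = 0
Solving gives x = 0, z = 1.
Check: B·(0, 1, 1) = (0, 4, 4) = 4·(0, 1, 1).

0, 1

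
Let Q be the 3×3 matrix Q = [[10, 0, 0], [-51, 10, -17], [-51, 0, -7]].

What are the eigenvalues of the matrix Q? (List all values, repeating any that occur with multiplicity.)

-7, 10, 10

Compute the characteristic polynomial p(s) = det(sI - Q).
Expanding along the first row, p(s) = s^3 - 13s^2 - 40s + 700.
Try s = -7: p(-7) = 0, so -7 is a root.
Dividing by (s + 7) leaves s^2 - 20s + 100.
The quadratic factor is (s - 10)^2.
Eigenvalues: -7, 10, 10.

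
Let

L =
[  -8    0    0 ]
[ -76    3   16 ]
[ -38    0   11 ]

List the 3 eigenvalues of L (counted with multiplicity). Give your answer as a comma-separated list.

Compute the characteristic polynomial p(λ) = det(λI - L).
Expanding along the first row, p(λ) = λ^3 - 6λ^2 - 79λ + 264.
Rational-root test: λ = 3 gives p(3) = 0.
Dividing by (λ - 3) leaves λ^2 - 3λ - 88.
The quadratic factors as (λ + 8)·(λ - 11).
Eigenvalues: -8, 3, 11.

-8, 3, 11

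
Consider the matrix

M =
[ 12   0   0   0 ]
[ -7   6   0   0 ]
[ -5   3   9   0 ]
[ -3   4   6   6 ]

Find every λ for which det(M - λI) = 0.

M is lower triangular, so its eigenvalues are the diagonal entries.
Diagonal: 12, 6, 9, 6.

6, 6, 9, 12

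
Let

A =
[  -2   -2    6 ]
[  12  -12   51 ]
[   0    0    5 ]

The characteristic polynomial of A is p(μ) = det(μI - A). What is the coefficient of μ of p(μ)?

-22

p(μ) = μ^3 + 9μ^2 - 22μ - 240.
The coefficient of μ is -22.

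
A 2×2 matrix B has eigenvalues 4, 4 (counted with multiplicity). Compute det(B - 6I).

4

If B has eigenvalues 4, 4, then B - 6I has eigenvalues -2, -2.
det(B - 6I) = (-2) · (-2) = 4.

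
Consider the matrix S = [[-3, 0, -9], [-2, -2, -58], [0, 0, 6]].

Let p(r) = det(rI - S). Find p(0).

p(0) = det(0·I − S) = det(−S) = (−1)^3·det(S).
det(S) = 36, so p(0) = -36.

-36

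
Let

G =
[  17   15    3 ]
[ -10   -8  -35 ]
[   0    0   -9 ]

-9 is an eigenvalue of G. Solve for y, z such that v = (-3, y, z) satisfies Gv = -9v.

We need (G + 9I)v = 0.
G + 9I = [[26, 15, 3], [-10, 1, -35], [0, 0, 0]].
Row 1: (26)·-3 + (15)·y + (3)·z = 0
Row 2: (-10)·-3 + (1)·y + (-35)·z = 0
Row 3: (0)·-3 + (0)·y + (0)·z = 0
Solving gives y = 5, z = 1.
Check: G·(-3, 5, 1) = (27, -45, -9) = -9·(-3, 5, 1).

5, 1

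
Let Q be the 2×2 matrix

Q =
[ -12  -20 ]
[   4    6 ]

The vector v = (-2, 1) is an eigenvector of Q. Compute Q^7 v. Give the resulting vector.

(256, -128)

First find the eigenvalue: Qv = (4, -2) = -2·(-2, 1), so λ = -2.
Then Q^7 v = λ^7·v = (-2)^7·(-2, 1) = -128·(-2, 1) = (256, -128).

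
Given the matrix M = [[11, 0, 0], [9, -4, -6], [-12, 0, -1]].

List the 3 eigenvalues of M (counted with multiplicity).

-4, -1, 11

Set up det(μI - M) = 0.
Expanding the 3×3 determinant: p(μ) = μ^3 - 6μ^2 - 51μ - 44.
Since p(11) = 0, μ = 11 is a root.
Factor out (μ - 11): p(μ) = (μ - 11)·(μ^2 + 5μ + 4).
The quadratic factors as (μ + 4)·(μ + 1).
Eigenvalues: -4, -1, 11.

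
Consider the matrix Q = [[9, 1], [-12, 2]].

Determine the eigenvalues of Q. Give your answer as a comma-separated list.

det(Q - μI) = (9 - μ)(2 - μ) - (1)·(-12) = μ^2 - 11μ + 30.
This factors as (μ - 5)·(μ - 6) = 0.
Eigenvalues: 5, 6.

5, 6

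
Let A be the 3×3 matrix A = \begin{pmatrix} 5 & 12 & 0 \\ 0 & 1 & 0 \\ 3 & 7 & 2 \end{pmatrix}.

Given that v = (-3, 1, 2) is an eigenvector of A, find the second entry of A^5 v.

First find the eigenvalue: Av = (-3, 1, 2) = 1·(-3, 1, 2), so λ = 1.
Then A^5 v = λ^5·v = 1^5·(-3, 1, 2) = 1·(-3, 1, 2) = (-3, 1, 2).

1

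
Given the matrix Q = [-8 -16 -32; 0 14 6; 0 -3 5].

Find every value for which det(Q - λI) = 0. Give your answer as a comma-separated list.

Compute the characteristic polynomial p(μ) = det(μI - Q).
Expanding along the first row, p(μ) = μ^3 - 11μ^2 - 64μ + 704.
Rational-root test: μ = 11 gives p(11) = 0.
Dividing by (μ - 11) leaves μ^2 - 64.
The quadratic factors as (μ + 8)·(μ - 8).
Eigenvalues: -8, 8, 11.

-8, 8, 11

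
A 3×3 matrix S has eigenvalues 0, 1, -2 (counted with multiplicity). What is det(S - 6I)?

If S has eigenvalues 0, 1, -2, then S - 6I has eigenvalues -6, -5, -8.
det(S - 6I) = (-6) · (-5) · (-8) = -240.

-240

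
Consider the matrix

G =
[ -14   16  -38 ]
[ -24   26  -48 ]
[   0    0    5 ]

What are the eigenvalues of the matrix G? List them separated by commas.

2, 5, 10

Set up det(μI - G) = 0.
Expanding the 3×3 determinant: p(μ) = μ^3 - 17μ^2 + 80μ - 100.
Try μ = 2: p(2) = 0, so 2 is a root.
Dividing by (μ - 2) leaves μ^2 - 15μ + 50.
The quadratic factors as (μ - 5)·(μ - 10).
Eigenvalues: 2, 5, 10.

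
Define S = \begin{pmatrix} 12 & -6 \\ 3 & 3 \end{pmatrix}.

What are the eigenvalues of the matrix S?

det(S - tI) = (12 - t)(3 - t) - (-6)·(3) = t^2 - 15t + 54.
This factors as (t - 6)·(t - 9) = 0.
Eigenvalues: 6, 9.

6, 9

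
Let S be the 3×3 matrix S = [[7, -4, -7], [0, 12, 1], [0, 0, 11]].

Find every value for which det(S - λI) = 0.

S is upper triangular, so its eigenvalues are the diagonal entries.
Diagonal: 7, 12, 11.

7, 11, 12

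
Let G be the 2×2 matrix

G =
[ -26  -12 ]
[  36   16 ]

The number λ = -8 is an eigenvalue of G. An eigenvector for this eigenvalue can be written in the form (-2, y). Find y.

3

We need (G + 8I)v = 0.
G + 8I = [[-18, -12], [36, 24]].
Row 1: (-18)·-2 + (-12)·y = 0
Row 2: (36)·-2 + (24)·y = 0
Solving gives y = 3.
Check: G·(-2, 3) = (16, -24) = -8·(-2, 3).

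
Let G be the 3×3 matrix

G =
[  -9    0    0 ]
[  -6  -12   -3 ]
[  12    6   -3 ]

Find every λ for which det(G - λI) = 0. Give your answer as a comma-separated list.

-9, -9, -6

The characteristic polynomial is p(λ) = det(λI - G).
Expanding the 3×3 determinant: p(λ) = λ^3 + 24λ^2 + 189λ + 486.
Since p(-6) = 0, λ = -6 is a root.
Dividing by (λ + 6) leaves λ^2 + 18λ + 81.
The quadratic factor is (λ + 9)^2.
Eigenvalues: -9, -9, -6.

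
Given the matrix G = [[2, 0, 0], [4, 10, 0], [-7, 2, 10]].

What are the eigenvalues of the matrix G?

2, 10, 10

G is lower triangular, so its eigenvalues are the diagonal entries.
Diagonal: 2, 10, 10.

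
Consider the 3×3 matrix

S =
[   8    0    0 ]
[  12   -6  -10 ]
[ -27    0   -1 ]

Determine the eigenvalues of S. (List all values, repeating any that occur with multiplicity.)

-6, -1, 8

Compute the characteristic polynomial p(lambda) = det(lambda·I - S).
Cofactor expansion gives p(lambda) = lambda^3 - lambda^2 - 50·lambda - 48.
Since p(-1) = 0, lambda = -1 is a root.
Dividing by (lambda + 1) leaves lambda^2 - 2·lambda - 48.
The quadratic factors as (lambda + 6)·(lambda - 8).
Eigenvalues: -6, -1, 8.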